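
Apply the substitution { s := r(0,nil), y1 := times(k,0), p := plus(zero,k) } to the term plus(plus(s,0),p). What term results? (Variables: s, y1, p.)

Replace each occurrence of s with r(0,nil).
Replace each occurrence of p with plus(zero,k).
Result: plus(plus(r(0,nil),0),plus(zero,k)).

plus(plus(r(0,nil),0),plus(zero,k))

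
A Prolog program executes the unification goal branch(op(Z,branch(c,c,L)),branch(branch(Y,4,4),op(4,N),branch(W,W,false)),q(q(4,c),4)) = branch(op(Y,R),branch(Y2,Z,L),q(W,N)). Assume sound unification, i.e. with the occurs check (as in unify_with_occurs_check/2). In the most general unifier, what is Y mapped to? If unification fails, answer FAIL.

Decompose branch/3: op(Z,branch(c,c,L)) = op(Y,R),  branch(branch(Y,4,4),op(4,N),branch(W,W,false)) = branch(Y2,Z,L),  q(q(4,c),4) = q(W,N).
Decompose op/2: Z = Y,  branch(c,c,L) = R.
Bind Z := Y; substituting into the one remaining equation that mentions Z gives: branch(branch(Y,4,4),op(4,N),branch(W,W,false)) = branch(Y2,Y,L).
Bind R := branch(c,c,L); no other remaining equation mentions R.
Decompose branch/3: branch(Y,4,4) = Y2,  op(4,N) = Y,  branch(W,W,false) = L.
Bind Y2 := branch(Y,4,4); no other remaining equation mentions Y2.
Bind Y := op(4,N); no other remaining equation mentions Y. Substituting into the earlier bindings gives Z := op(4,N), Y2 := branch(op(4,N),4,4).
Bind L := branch(W,W,false); no other remaining equation mentions L. Substituting into the earlier binding gives R := branch(c,c,branch(W,W,false)).
Decompose q/2: q(4,c) = W,  4 = N.
Bind W := q(4,c); no other remaining equation mentions W. Substituting into the earlier bindings gives R := branch(c,c,branch(q(4,c),q(4,c),false)), L := branch(q(4,c),q(4,c),false).
Bind N := 4. Substituting into the earlier bindings gives Z := op(4,4), Y2 := branch(op(4,4),4,4), Y := op(4,4).
MGU = { Z = op(4,4), R = branch(c,c,branch(q(4,c),q(4,c),false)), Y2 = branch(op(4,4),4,4), Y = op(4,4), L = branch(q(4,c),q(4,c),false), W = q(4,c), N = 4 }, so Y = op(4,4).

op(4,4)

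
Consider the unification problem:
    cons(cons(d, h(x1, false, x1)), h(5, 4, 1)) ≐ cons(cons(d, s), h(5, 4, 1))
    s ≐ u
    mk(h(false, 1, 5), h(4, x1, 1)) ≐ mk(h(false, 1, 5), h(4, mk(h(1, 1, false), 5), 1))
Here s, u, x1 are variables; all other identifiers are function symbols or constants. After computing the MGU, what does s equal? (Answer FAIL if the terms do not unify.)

h(mk(h(1, 1, false), 5), false, mk(h(1, 1, false), 5))

Decompose cons/2: cons(d, h(x1, false, x1)) ≐ cons(d, s),  h(5, 4, 1) ≐ h(5, 4, 1).
Decompose cons/2: d ≐ d,  h(x1, false, x1) ≐ s.
Delete trivial equation d ≐ d.
Bind s := h(x1, false, x1); substituting into the one remaining equation that mentions s gives: h(x1, false, x1) ≐ u.
Delete trivial equation h(5, 4, 1) ≐ h(5, 4, 1).
Bind u := h(x1, false, x1); no other remaining equation mentions u.
Decompose mk/2: h(false, 1, 5) ≐ h(false, 1, 5),  h(4, x1, 1) ≐ h(4, mk(h(1, 1, false), 5), 1).
Delete trivial equation h(false, 1, 5) ≐ h(false, 1, 5).
Decompose h/3: 4 ≐ 4,  x1 ≐ mk(h(1, 1, false), 5),  1 ≐ 1.
Delete trivial equation 4 ≐ 4.
Bind x1 := mk(h(1, 1, false), 5); no other remaining equation mentions x1. Substituting into the earlier bindings gives s := h(mk(h(1, 1, false), 5), false, mk(h(1, 1, false), 5)), u := h(mk(h(1, 1, false), 5), false, mk(h(1, 1, false), 5)).
Delete trivial equation 1 ≐ 1.
MGU = { s := h(mk(h(1, 1, false), 5), false, mk(h(1, 1, false), 5)), u := h(mk(h(1, 1, false), 5), false, mk(h(1, 1, false), 5)), x1 := mk(h(1, 1, false), 5) }, so s := h(mk(h(1, 1, false), 5), false, mk(h(1, 1, false), 5)).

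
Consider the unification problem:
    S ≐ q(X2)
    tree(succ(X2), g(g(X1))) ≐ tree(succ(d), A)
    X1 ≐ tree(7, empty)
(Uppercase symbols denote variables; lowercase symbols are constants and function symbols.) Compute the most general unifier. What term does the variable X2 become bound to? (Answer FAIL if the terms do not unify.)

d

Bind S := q(X2); no other remaining equation mentions S.
Decompose tree/2: succ(X2) ≐ succ(d),  g(g(X1)) ≐ A.
Decompose succ/1: X2 ≐ d.
Bind X2 := d; no other remaining equation mentions X2. Substituting into the earlier binding gives S := q(d).
Bind A := g(g(X1)); no other remaining equation mentions A.
Bind X1 := tree(7, empty). Substituting into the earlier binding gives A := g(g(tree(7, empty))).
MGU = { S := q(d), X2 := d, A := g(g(tree(7, empty))), X1 := tree(7, empty) }, so X2 := d.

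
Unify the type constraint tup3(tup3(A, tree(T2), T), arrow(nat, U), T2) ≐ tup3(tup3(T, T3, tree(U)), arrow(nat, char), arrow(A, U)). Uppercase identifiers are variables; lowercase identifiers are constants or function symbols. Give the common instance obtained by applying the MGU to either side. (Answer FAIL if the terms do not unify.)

tup3(tup3(tree(char), tree(arrow(tree(char), char)), tree(char)), arrow(nat, char), arrow(tree(char), char))

Decompose tup3/3: tup3(A, tree(T2), T) ≐ tup3(T, T3, tree(U)),  arrow(nat, U) ≐ arrow(nat, char),  T2 ≐ arrow(A, U).
Decompose tup3/3: A ≐ T,  tree(T2) ≐ T3,  T ≐ tree(U).
Bind A := T; substituting into the one remaining equation that mentions A gives: T2 ≐ arrow(T, U).
Bind T3 := tree(T2); no other remaining equation mentions T3.
Bind T := tree(U); substituting into the one remaining equation that mentions T gives: T2 ≐ arrow(tree(U), U). Substituting into the earlier binding gives A := tree(U).
Decompose arrow/2: nat ≐ nat,  U ≐ char.
Delete trivial equation nat ≐ nat.
Bind U := char; substituting into the remaining equation gives: T2 ≐ arrow(tree(char), char). Substituting into the earlier bindings gives A := tree(char), T := tree(char).
Bind T2 := arrow(tree(char), char). Substituting into the earlier binding gives T3 := tree(arrow(tree(char), char)).
Applying the MGU to either side gives tup3(tup3(tree(char), tree(arrow(tree(char), char)), tree(char)), arrow(nat, char), arrow(tree(char), char)).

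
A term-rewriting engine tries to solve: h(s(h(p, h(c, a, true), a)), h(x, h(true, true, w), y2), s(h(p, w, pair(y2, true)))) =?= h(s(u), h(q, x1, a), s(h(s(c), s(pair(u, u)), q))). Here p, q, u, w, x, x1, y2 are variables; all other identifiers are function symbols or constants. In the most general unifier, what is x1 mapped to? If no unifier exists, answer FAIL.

h(true, true, s(pair(h(s(c), h(c, a, true), a), h(s(c), h(c, a, true), a))))

Decompose h/3: s(h(p, h(c, a, true), a)) =?= s(u),  h(x, h(true, true, w), y2) =?= h(q, x1, a),  s(h(p, w, pair(y2, true))) =?= s(h(s(c), s(pair(u, u)), q)).
Decompose s/1: h(p, h(c, a, true), a) =?= u.
Bind u := h(p, h(c, a, true), a); substituting into the one remaining equation that mentions u gives: s(h(p, w, pair(y2, true))) =?= s(h(s(c), s(pair(h(p, h(c, a, true), a), h(p, h(c, a, true), a))), q)).
Decompose h/3: x =?= q,  h(true, true, w) =?= x1,  y2 =?= a.
Bind x := q; no other remaining equation mentions x.
Bind x1 := h(true, true, w); no other remaining equation mentions x1.
Bind y2 := a; substituting into the remaining equation gives: s(h(p, w, pair(a, true))) =?= s(h(s(c), s(pair(h(p, h(c, a, true), a), h(p, h(c, a, true), a))), q)).
Decompose s/1: h(p, w, pair(a, true)) =?= h(s(c), s(pair(h(p, h(c, a, true), a), h(p, h(c, a, true), a))), q).
Decompose h/3: p =?= s(c),  w =?= s(pair(h(p, h(c, a, true), a), h(p, h(c, a, true), a))),  pair(a, true) =?= q.
Bind p := s(c); substituting into the one remaining equation that mentions p gives: w =?= s(pair(h(s(c), h(c, a, true), a), h(s(c), h(c, a, true), a))). Substituting into the earlier binding gives u := h(s(c), h(c, a, true), a).
Bind w := s(pair(h(s(c), h(c, a, true), a), h(s(c), h(c, a, true), a))); no other remaining equation mentions w. Substituting into the earlier binding gives x1 := h(true, true, s(pair(h(s(c), h(c, a, true), a), h(s(c), h(c, a, true), a)))).
Bind q := pair(a, true). Substituting into the earlier binding gives x := pair(a, true).
MGU = { u -> h(s(c), h(c, a, true), a), x -> pair(a, true), x1 -> h(true, true, s(pair(h(s(c), h(c, a, true), a), h(s(c), h(c, a, true), a)))), y2 -> a, p -> s(c), w -> s(pair(h(s(c), h(c, a, true), a), h(s(c), h(c, a, true), a))), q -> pair(a, true) }, so x1 -> h(true, true, s(pair(h(s(c), h(c, a, true), a), h(s(c), h(c, a, true), a)))).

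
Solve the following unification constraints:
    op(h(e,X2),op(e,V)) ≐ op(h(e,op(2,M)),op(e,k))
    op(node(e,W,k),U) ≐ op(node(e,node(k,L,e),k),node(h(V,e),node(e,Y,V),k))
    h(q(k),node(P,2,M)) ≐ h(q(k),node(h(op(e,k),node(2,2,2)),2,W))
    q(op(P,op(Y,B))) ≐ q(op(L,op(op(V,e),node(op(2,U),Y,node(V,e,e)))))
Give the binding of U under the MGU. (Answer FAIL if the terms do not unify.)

node(h(k,e),node(e,op(k,e),k),k)

Decompose op/2: h(e,X2) ≐ h(e,op(2,M)),  op(e,V) ≐ op(e,k).
Decompose h/2: e ≐ e,  X2 ≐ op(2,M).
Delete trivial equation e ≐ e.
Bind X2 := op(2,M); no other remaining equation mentions X2.
Decompose op/2: e ≐ e,  V ≐ k.
Delete trivial equation e ≐ e.
Bind V := k; substituting into the 2 remaining equations that mention V gives: op(node(e,W,k),U) ≐ op(node(e,node(k,L,e),k),node(h(k,e),node(e,Y,k),k)),  q(op(P,op(Y,B))) ≐ q(op(L,op(op(k,e),node(op(2,U),Y,node(k,e,e))))).
Decompose op/2: node(e,W,k) ≐ node(e,node(k,L,e),k),  U ≐ node(h(k,e),node(e,Y,k),k).
Decompose node/3: e ≐ e,  W ≐ node(k,L,e),  k ≐ k.
Delete trivial equation e ≐ e.
Bind W := node(k,L,e); substituting into the one remaining equation that mentions W gives: h(q(k),node(P,2,M)) ≐ h(q(k),node(h(op(e,k),node(2,2,2)),2,node(k,L,e))).
Delete trivial equation k ≐ k.
Bind U := node(h(k,e),node(e,Y,k),k); substituting into the one remaining equation that mentions U gives: q(op(P,op(Y,B))) ≐ q(op(L,op(op(k,e),node(op(2,node(h(k,e),node(e,Y,k),k)),Y,node(k,e,e))))).
Decompose h/2: q(k) ≐ q(k),  node(P,2,M) ≐ node(h(op(e,k),node(2,2,2)),2,node(k,L,e)).
Delete trivial equation q(k) ≐ q(k).
Decompose node/3: P ≐ h(op(e,k),node(2,2,2)),  2 ≐ 2,  M ≐ node(k,L,e).
Bind P := h(op(e,k),node(2,2,2)); substituting into the one remaining equation that mentions P gives: q(op(h(op(e,k),node(2,2,2)),op(Y,B))) ≐ q(op(L,op(op(k,e),node(op(2,node(h(k,e),node(e,Y,k),k)),Y,node(k,e,e))))).
Delete trivial equation 2 ≐ 2.
Bind M := node(k,L,e); no other remaining equation mentions M. Substituting into the earlier binding gives X2 := op(2,node(k,L,e)).
Decompose q/1: op(h(op(e,k),node(2,2,2)),op(Y,B)) ≐ op(L,op(op(k,e),node(op(2,node(h(k,e),node(e,Y,k),k)),Y,node(k,e,e)))).
Decompose op/2: h(op(e,k),node(2,2,2)) ≐ L,  op(Y,B) ≐ op(op(k,e),node(op(2,node(h(k,e),node(e,Y,k),k)),Y,node(k,e,e))).
Bind L := h(op(e,k),node(2,2,2)); no other remaining equation mentions L. Substituting into the earlier bindings gives X2 := op(2,node(k,h(op(e,k),node(2,2,2)),e)), W := node(k,h(op(e,k),node(2,2,2)),e), M := node(k,h(op(e,k),node(2,2,2)),e).
Decompose op/2: Y ≐ op(k,e),  B ≐ node(op(2,node(h(k,e),node(e,Y,k),k)),Y,node(k,e,e)).
Bind Y := op(k,e); substituting into the remaining equation gives: B ≐ node(op(2,node(h(k,e),node(e,op(k,e),k),k)),op(k,e),node(k,e,e)). Substituting into the earlier binding gives U := node(h(k,e),node(e,op(k,e),k),k).
Bind B := node(op(2,node(h(k,e),node(e,op(k,e),k),k)),op(k,e),node(k,e,e)).
MGU = { X2 -> op(2,node(k,h(op(e,k),node(2,2,2)),e)), V -> k, W -> node(k,h(op(e,k),node(2,2,2)),e), U -> node(h(k,e),node(e,op(k,e),k),k), P -> h(op(e,k),node(2,2,2)), M -> node(k,h(op(e,k),node(2,2,2)),e), L -> h(op(e,k),node(2,2,2)), Y -> op(k,e), B -> node(op(2,node(h(k,e),node(e,op(k,e),k),k)),op(k,e),node(k,e,e)) }, so U -> node(h(k,e),node(e,op(k,e),k),k).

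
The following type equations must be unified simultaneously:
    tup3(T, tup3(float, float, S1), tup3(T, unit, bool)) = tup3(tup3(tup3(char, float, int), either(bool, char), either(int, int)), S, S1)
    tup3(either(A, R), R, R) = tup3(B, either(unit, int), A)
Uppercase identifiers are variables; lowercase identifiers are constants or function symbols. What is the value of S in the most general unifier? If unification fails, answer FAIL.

tup3(float, float, tup3(tup3(tup3(char, float, int), either(bool, char), either(int, int)), unit, bool))

Decompose tup3/3: T = tup3(tup3(char, float, int), either(bool, char), either(int, int)),  tup3(float, float, S1) = S,  tup3(T, unit, bool) = S1.
Bind T := tup3(tup3(char, float, int), either(bool, char), either(int, int)); substituting into the one remaining equation that mentions T gives: tup3(tup3(tup3(char, float, int), either(bool, char), either(int, int)), unit, bool) = S1.
Bind S := tup3(float, float, S1); no other remaining equation mentions S.
Bind S1 := tup3(tup3(tup3(char, float, int), either(bool, char), either(int, int)), unit, bool); no other remaining equation mentions S1. Substituting into the earlier binding gives S := tup3(float, float, tup3(tup3(tup3(char, float, int), either(bool, char), either(int, int)), unit, bool)).
Decompose tup3/3: either(A, R) = B,  R = either(unit, int),  R = A.
Bind B := either(A, R); no other remaining equation mentions B.
Bind R := either(unit, int); substituting into the remaining equation gives: either(unit, int) = A. Substituting into the earlier binding gives B := either(A, either(unit, int)).
Bind A := either(unit, int). Substituting into the earlier binding gives B := either(either(unit, int), either(unit, int)).
MGU = { T ↦ tup3(tup3(char, float, int), either(bool, char), either(int, int)), S ↦ tup3(float, float, tup3(tup3(tup3(char, float, int), either(bool, char), either(int, int)), unit, bool)), S1 ↦ tup3(tup3(tup3(char, float, int), either(bool, char), either(int, int)), unit, bool), B ↦ either(either(unit, int), either(unit, int)), R ↦ either(unit, int), A ↦ either(unit, int) }, so S ↦ tup3(float, float, tup3(tup3(tup3(char, float, int), either(bool, char), either(int, int)), unit, bool)).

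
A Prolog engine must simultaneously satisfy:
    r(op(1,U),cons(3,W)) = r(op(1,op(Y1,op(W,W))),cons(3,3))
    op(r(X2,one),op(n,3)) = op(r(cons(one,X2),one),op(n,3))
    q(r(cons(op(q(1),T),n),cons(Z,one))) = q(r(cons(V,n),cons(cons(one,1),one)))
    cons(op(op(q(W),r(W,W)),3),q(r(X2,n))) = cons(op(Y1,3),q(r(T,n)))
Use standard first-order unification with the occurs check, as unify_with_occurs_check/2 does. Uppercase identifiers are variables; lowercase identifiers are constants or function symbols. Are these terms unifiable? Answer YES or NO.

Decompose r/2: op(1,U) = op(1,op(Y1,op(W,W))),  cons(3,W) = cons(3,3).
Decompose op/2: 1 = 1,  U = op(Y1,op(W,W)).
Delete trivial equation 1 = 1.
Bind U := op(Y1,op(W,W)); no other remaining equation mentions U.
Decompose cons/2: 3 = 3,  W = 3.
Delete trivial equation 3 = 3.
Bind W := 3; substituting into the one remaining equation that mentions W gives: cons(op(op(q(3),r(3,3)),3),q(r(X2,n))) = cons(op(Y1,3),q(r(T,n))). Substituting into the earlier binding gives U := op(Y1,op(3,3)).
Decompose op/2: r(X2,one) = r(cons(one,X2),one),  op(n,3) = op(n,3).
Decompose r/2: X2 = cons(one,X2),  one = one.
Occurs check fails: X2 occurs in cons(one,X2); the equation X2 = cons(one,X2) has no finite solution.

NO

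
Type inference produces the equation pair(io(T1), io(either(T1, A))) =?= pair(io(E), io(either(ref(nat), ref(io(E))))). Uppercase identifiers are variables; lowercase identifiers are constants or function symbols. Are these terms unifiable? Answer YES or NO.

Decompose pair/2: io(T1) =?= io(E),  io(either(T1, A)) =?= io(either(ref(nat), ref(io(E)))).
Decompose io/1: T1 =?= E.
Bind T1 := E; substituting into the remaining equation gives: io(either(E, A)) =?= io(either(ref(nat), ref(io(E)))).
Decompose io/1: either(E, A) =?= either(ref(nat), ref(io(E))).
Decompose either/2: E =?= ref(nat),  A =?= ref(io(E)).
Bind E := ref(nat); substituting into the remaining equation gives: A =?= ref(io(ref(nat))). Substituting into the earlier binding gives T1 := ref(nat).
Bind A := ref(io(ref(nat))).
No equations remain and no clash or occurs-check failure arose, so a unifier exists.

YES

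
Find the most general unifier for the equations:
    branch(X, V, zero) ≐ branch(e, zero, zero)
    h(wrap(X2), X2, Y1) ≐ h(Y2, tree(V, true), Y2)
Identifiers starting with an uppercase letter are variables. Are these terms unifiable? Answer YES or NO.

Decompose branch/3: X ≐ e,  V ≐ zero,  zero ≐ zero.
Bind X := e; no other remaining equation mentions X.
Bind V := zero; substituting into the one remaining equation that mentions V gives: h(wrap(X2), X2, Y1) ≐ h(Y2, tree(zero, true), Y2).
Delete trivial equation zero ≐ zero.
Decompose h/3: wrap(X2) ≐ Y2,  X2 ≐ tree(zero, true),  Y1 ≐ Y2.
Bind Y2 := wrap(X2); substituting into the one remaining equation that mentions Y2 gives: Y1 ≐ wrap(X2).
Bind X2 := tree(zero, true); substituting into the remaining equation gives: Y1 ≐ wrap(tree(zero, true)). Substituting into the earlier binding gives Y2 := wrap(tree(zero, true)).
Bind Y1 := wrap(tree(zero, true)).
No equations remain and no clash or occurs-check failure arose, so a unifier exists.

YES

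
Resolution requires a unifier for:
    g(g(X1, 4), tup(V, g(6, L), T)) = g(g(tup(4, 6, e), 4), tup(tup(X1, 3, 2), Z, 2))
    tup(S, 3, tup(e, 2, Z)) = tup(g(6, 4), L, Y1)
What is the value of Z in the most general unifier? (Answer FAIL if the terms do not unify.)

g(6, 3)

Decompose g/2: g(X1, 4) = g(tup(4, 6, e), 4),  tup(V, g(6, L), T) = tup(tup(X1, 3, 2), Z, 2).
Decompose g/2: X1 = tup(4, 6, e),  4 = 4.
Bind X1 := tup(4, 6, e); substituting into the one remaining equation that mentions X1 gives: tup(V, g(6, L), T) = tup(tup(tup(4, 6, e), 3, 2), Z, 2).
Delete trivial equation 4 = 4.
Decompose tup/3: V = tup(tup(4, 6, e), 3, 2),  g(6, L) = Z,  T = 2.
Bind V := tup(tup(4, 6, e), 3, 2); no other remaining equation mentions V.
Bind Z := g(6, L); substituting into the one remaining equation that mentions Z gives: tup(S, 3, tup(e, 2, g(6, L))) = tup(g(6, 4), L, Y1).
Bind T := 2; no other remaining equation mentions T.
Decompose tup/3: S = g(6, 4),  3 = L,  tup(e, 2, g(6, L)) = Y1.
Bind S := g(6, 4); no other remaining equation mentions S.
Bind L := 3; substituting into the remaining equation gives: tup(e, 2, g(6, 3)) = Y1. Substituting into the earlier binding gives Z := g(6, 3).
Bind Y1 := tup(e, 2, g(6, 3)).
MGU = { X1 := tup(4, 6, e), V := tup(tup(4, 6, e), 3, 2), Z := g(6, 3), T := 2, S := g(6, 4), L := 3, Y1 := tup(e, 2, g(6, 3)) }, so Z := g(6, 3).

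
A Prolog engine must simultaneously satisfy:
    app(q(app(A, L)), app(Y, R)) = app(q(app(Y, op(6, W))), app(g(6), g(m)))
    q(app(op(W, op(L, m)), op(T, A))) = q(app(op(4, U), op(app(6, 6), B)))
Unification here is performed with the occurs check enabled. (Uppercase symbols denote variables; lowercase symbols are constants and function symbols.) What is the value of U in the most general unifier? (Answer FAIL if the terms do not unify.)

op(op(6, 4), m)

Decompose app/2: q(app(A, L)) = q(app(Y, op(6, W))),  app(Y, R) = app(g(6), g(m)).
Decompose q/1: app(A, L) = app(Y, op(6, W)).
Decompose app/2: A = Y,  L = op(6, W).
Bind A := Y; substituting into the one remaining equation that mentions A gives: q(app(op(W, op(L, m)), op(T, Y))) = q(app(op(4, U), op(app(6, 6), B))).
Bind L := op(6, W); substituting into the one remaining equation that mentions L gives: q(app(op(W, op(op(6, W), m)), op(T, Y))) = q(app(op(4, U), op(app(6, 6), B))).
Decompose app/2: Y = g(6),  R = g(m).
Bind Y := g(6); substituting into the one remaining equation that mentions Y gives: q(app(op(W, op(op(6, W), m)), op(T, g(6)))) = q(app(op(4, U), op(app(6, 6), B))). Substituting into the earlier binding gives A := g(6).
Bind R := g(m); no other remaining equation mentions R.
Decompose q/1: app(op(W, op(op(6, W), m)), op(T, g(6))) = app(op(4, U), op(app(6, 6), B)).
Decompose app/2: op(W, op(op(6, W), m)) = op(4, U),  op(T, g(6)) = op(app(6, 6), B).
Decompose op/2: W = 4,  op(op(6, W), m) = U.
Bind W := 4; substituting into the one remaining equation that mentions W gives: op(op(6, 4), m) = U. Substituting into the earlier binding gives L := op(6, 4).
Bind U := op(op(6, 4), m); no other remaining equation mentions U.
Decompose op/2: T = app(6, 6),  g(6) = B.
Bind T := app(6, 6); no other remaining equation mentions T.
Bind B := g(6).
MGU = { A = g(6), L = op(6, 4), Y = g(6), R = g(m), W = 4, U = op(op(6, 4), m), T = app(6, 6), B = g(6) }, so U = op(op(6, 4), m).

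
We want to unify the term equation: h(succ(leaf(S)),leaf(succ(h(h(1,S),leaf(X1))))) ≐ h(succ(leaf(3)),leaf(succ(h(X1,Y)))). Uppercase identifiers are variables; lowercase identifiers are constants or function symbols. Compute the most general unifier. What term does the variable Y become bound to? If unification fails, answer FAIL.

leaf(h(1,3))

Decompose h/2: succ(leaf(S)) ≐ succ(leaf(3)),  leaf(succ(h(h(1,S),leaf(X1)))) ≐ leaf(succ(h(X1,Y))).
Decompose succ/1: leaf(S) ≐ leaf(3).
Decompose leaf/1: S ≐ 3.
Bind S := 3; substituting into the remaining equation gives: leaf(succ(h(h(1,3),leaf(X1)))) ≐ leaf(succ(h(X1,Y))).
Decompose leaf/1: succ(h(h(1,3),leaf(X1))) ≐ succ(h(X1,Y)).
Decompose succ/1: h(h(1,3),leaf(X1)) ≐ h(X1,Y).
Decompose h/2: h(1,3) ≐ X1,  leaf(X1) ≐ Y.
Bind X1 := h(1,3); substituting into the remaining equation gives: leaf(h(1,3)) ≐ Y.
Bind Y := leaf(h(1,3)).
MGU = { S ↦ 3, X1 ↦ h(1,3), Y ↦ leaf(h(1,3)) }, so Y ↦ leaf(h(1,3)).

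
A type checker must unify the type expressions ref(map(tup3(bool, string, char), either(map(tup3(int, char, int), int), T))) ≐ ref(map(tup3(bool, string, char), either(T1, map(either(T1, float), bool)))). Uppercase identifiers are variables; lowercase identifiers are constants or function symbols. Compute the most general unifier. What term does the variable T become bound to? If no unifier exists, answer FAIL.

Decompose ref/1: map(tup3(bool, string, char), either(map(tup3(int, char, int), int), T)) ≐ map(tup3(bool, string, char), either(T1, map(either(T1, float), bool))).
Decompose map/2: tup3(bool, string, char) ≐ tup3(bool, string, char),  either(map(tup3(int, char, int), int), T) ≐ either(T1, map(either(T1, float), bool)).
Delete trivial equation tup3(bool, string, char) ≐ tup3(bool, string, char).
Decompose either/2: map(tup3(int, char, int), int) ≐ T1,  T ≐ map(either(T1, float), bool).
Bind T1 := map(tup3(int, char, int), int); substituting into the remaining equation gives: T ≐ map(either(map(tup3(int, char, int), int), float), bool).
Bind T := map(either(map(tup3(int, char, int), int), float), bool).
MGU = { T1 ↦ map(tup3(int, char, int), int), T ↦ map(either(map(tup3(int, char, int), int), float), bool) }, so T ↦ map(either(map(tup3(int, char, int), int), float), bool).

map(either(map(tup3(int, char, int), int), float), bool)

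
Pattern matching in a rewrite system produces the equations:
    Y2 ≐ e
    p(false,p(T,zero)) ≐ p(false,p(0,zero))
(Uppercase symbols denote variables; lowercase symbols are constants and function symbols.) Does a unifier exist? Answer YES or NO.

Bind Y2 := e; no other remaining equation mentions Y2.
Decompose p/2: false ≐ false,  p(T,zero) ≐ p(0,zero).
Delete trivial equation false ≐ false.
Decompose p/2: T ≐ 0,  zero ≐ zero.
Bind T := 0; no other remaining equation mentions T.
Delete trivial equation zero ≐ zero.
No equations remain and no clash or occurs-check failure arose, so a unifier exists.

YES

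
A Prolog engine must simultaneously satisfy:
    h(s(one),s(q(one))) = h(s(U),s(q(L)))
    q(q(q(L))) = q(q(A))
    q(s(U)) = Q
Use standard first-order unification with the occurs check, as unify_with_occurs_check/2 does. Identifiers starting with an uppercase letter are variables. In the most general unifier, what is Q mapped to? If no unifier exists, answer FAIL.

Decompose h/2: s(one) = s(U),  s(q(one)) = s(q(L)).
Decompose s/1: one = U.
Bind U := one; substituting into the one remaining equation that mentions U gives: q(s(one)) = Q.
Decompose s/1: q(one) = q(L).
Decompose q/1: one = L.
Bind L := one; substituting into the one remaining equation that mentions L gives: q(q(q(one))) = q(q(A)).
Decompose q/1: q(q(one)) = q(A).
Decompose q/1: q(one) = A.
Bind A := q(one); no other remaining equation mentions A.
Bind Q := q(s(one)).
MGU = { U -> one, L -> one, A -> q(one), Q -> q(s(one)) }, so Q -> q(s(one)).

q(s(one))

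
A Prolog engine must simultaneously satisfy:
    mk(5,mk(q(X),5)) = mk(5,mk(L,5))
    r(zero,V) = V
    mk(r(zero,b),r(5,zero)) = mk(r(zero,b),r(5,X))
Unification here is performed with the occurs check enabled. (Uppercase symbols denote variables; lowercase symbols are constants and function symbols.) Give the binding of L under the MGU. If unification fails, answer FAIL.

Decompose mk/2: 5 = 5,  mk(q(X),5) = mk(L,5).
Delete trivial equation 5 = 5.
Decompose mk/2: q(X) = L,  5 = 5.
Bind L := q(X); no other remaining equation mentions L.
Delete trivial equation 5 = 5.
Occurs check fails: V occurs in r(zero,V); the equation V = r(zero,V) has no finite solution.

FAIL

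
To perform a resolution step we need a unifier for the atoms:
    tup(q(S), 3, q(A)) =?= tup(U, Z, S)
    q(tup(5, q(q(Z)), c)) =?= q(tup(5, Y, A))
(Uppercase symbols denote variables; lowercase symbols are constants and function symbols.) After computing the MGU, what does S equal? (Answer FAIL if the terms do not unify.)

Decompose tup/3: q(S) =?= U,  3 =?= Z,  q(A) =?= S.
Bind U := q(S); no other remaining equation mentions U.
Bind Z := 3; substituting into the one remaining equation that mentions Z gives: q(tup(5, q(q(3)), c)) =?= q(tup(5, Y, A)).
Bind S := q(A); no other remaining equation mentions S. Substituting into the earlier binding gives U := q(q(A)).
Decompose q/1: tup(5, q(q(3)), c) =?= tup(5, Y, A).
Decompose tup/3: 5 =?= 5,  q(q(3)) =?= Y,  c =?= A.
Delete trivial equation 5 =?= 5.
Bind Y := q(q(3)); no other remaining equation mentions Y.
Bind A := c. Substituting into the earlier bindings gives U := q(q(c)), S := q(c).
MGU = { U := q(q(c)), Z := 3, S := q(c), Y := q(q(3)), A := c }, so S := q(c).

q(c)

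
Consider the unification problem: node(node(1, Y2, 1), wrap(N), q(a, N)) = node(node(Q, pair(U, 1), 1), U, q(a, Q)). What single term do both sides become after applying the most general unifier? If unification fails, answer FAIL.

Decompose node/3: node(1, Y2, 1) = node(Q, pair(U, 1), 1),  wrap(N) = U,  q(a, N) = q(a, Q).
Decompose node/3: 1 = Q,  Y2 = pair(U, 1),  1 = 1.
Bind Q := 1; substituting into the one remaining equation that mentions Q gives: q(a, N) = q(a, 1).
Bind Y2 := pair(U, 1); no other remaining equation mentions Y2.
Delete trivial equation 1 = 1.
Bind U := wrap(N); no other remaining equation mentions U. Substituting into the earlier binding gives Y2 := pair(wrap(N), 1).
Decompose q/2: a = a,  N = 1.
Delete trivial equation a = a.
Bind N := 1. Substituting into the earlier bindings gives Y2 := pair(wrap(1), 1), U := wrap(1).
Applying the MGU to either side gives node(node(1, pair(wrap(1), 1), 1), wrap(1), q(a, 1)).

node(node(1, pair(wrap(1), 1), 1), wrap(1), q(a, 1))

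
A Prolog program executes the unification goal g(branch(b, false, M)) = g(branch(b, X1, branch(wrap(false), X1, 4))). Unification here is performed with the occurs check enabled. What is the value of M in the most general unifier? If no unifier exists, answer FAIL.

Decompose g/1: branch(b, false, M) = branch(b, X1, branch(wrap(false), X1, 4)).
Decompose branch/3: b = b,  false = X1,  M = branch(wrap(false), X1, 4).
Delete trivial equation b = b.
Bind X1 := false; substituting into the remaining equation gives: M = branch(wrap(false), false, 4).
Bind M := branch(wrap(false), false, 4).
MGU = { X1 ↦ false, M ↦ branch(wrap(false), false, 4) }, so M ↦ branch(wrap(false), false, 4).

branch(wrap(false), false, 4)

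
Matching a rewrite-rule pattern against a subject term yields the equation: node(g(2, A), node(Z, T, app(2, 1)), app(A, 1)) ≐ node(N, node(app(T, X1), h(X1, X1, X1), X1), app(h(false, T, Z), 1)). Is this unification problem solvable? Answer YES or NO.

YES

Decompose node/3: g(2, A) ≐ N,  node(Z, T, app(2, 1)) ≐ node(app(T, X1), h(X1, X1, X1), X1),  app(A, 1) ≐ app(h(false, T, Z), 1).
Bind N := g(2, A); no other remaining equation mentions N.
Decompose node/3: Z ≐ app(T, X1),  T ≐ h(X1, X1, X1),  app(2, 1) ≐ X1.
Bind Z := app(T, X1); substituting into the one remaining equation that mentions Z gives: app(A, 1) ≐ app(h(false, T, app(T, X1)), 1).
Bind T := h(X1, X1, X1); substituting into the one remaining equation that mentions T gives: app(A, 1) ≐ app(h(false, h(X1, X1, X1), app(h(X1, X1, X1), X1)), 1). Substituting into the earlier binding gives Z := app(h(X1, X1, X1), X1).
Bind X1 := app(2, 1); substituting into the remaining equation gives: app(A, 1) ≐ app(h(false, h(app(2, 1), app(2, 1), app(2, 1)), app(h(app(2, 1), app(2, 1), app(2, 1)), app(2, 1))), 1). Substituting into the earlier bindings gives Z := app(h(app(2, 1), app(2, 1), app(2, 1)), app(2, 1)), T := h(app(2, 1), app(2, 1), app(2, 1)).
Decompose app/2: A ≐ h(false, h(app(2, 1), app(2, 1), app(2, 1)), app(h(app(2, 1), app(2, 1), app(2, 1)), app(2, 1))),  1 ≐ 1.
Bind A := h(false, h(app(2, 1), app(2, 1), app(2, 1)), app(h(app(2, 1), app(2, 1), app(2, 1)), app(2, 1))); no other remaining equation mentions A. Substituting into the earlier binding gives N := g(2, h(false, h(app(2, 1), app(2, 1), app(2, 1)), app(h(app(2, 1), app(2, 1), app(2, 1)), app(2, 1)))).
Delete trivial equation 1 ≐ 1.
No equations remain and no clash or occurs-check failure arose, so a unifier exists.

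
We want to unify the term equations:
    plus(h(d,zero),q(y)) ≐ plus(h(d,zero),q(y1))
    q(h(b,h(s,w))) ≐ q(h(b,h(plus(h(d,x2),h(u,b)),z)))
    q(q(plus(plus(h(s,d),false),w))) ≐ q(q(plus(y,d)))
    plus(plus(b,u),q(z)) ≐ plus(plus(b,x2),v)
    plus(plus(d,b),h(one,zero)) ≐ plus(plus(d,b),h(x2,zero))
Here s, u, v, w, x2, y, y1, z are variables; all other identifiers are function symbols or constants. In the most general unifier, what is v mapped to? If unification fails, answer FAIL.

q(d)

Decompose plus/2: h(d,zero) ≐ h(d,zero),  q(y) ≐ q(y1).
Delete trivial equation h(d,zero) ≐ h(d,zero).
Decompose q/1: y ≐ y1.
Bind y := y1; substituting into the one remaining equation that mentions y gives: q(q(plus(plus(h(s,d),false),w))) ≐ q(q(plus(y1,d))).
Decompose q/1: h(b,h(s,w)) ≐ h(b,h(plus(h(d,x2),h(u,b)),z)).
Decompose h/2: b ≐ b,  h(s,w) ≐ h(plus(h(d,x2),h(u,b)),z).
Delete trivial equation b ≐ b.
Decompose h/2: s ≐ plus(h(d,x2),h(u,b)),  w ≐ z.
Bind s := plus(h(d,x2),h(u,b)); substituting into the one remaining equation that mentions s gives: q(q(plus(plus(h(plus(h(d,x2),h(u,b)),d),false),w))) ≐ q(q(plus(y1,d))).
Bind w := z; substituting into the one remaining equation that mentions w gives: q(q(plus(plus(h(plus(h(d,x2),h(u,b)),d),false),z))) ≐ q(q(plus(y1,d))).
Decompose q/1: q(plus(plus(h(plus(h(d,x2),h(u,b)),d),false),z)) ≐ q(plus(y1,d)).
Decompose q/1: plus(plus(h(plus(h(d,x2),h(u,b)),d),false),z) ≐ plus(y1,d).
Decompose plus/2: plus(h(plus(h(d,x2),h(u,b)),d),false) ≐ y1,  z ≐ d.
Bind y1 := plus(h(plus(h(d,x2),h(u,b)),d),false); no other remaining equation mentions y1. Substituting into the earlier binding gives y := plus(h(plus(h(d,x2),h(u,b)),d),false).
Bind z := d; substituting into the one remaining equation that mentions z gives: plus(plus(b,u),q(d)) ≐ plus(plus(b,x2),v). Substituting into the earlier binding gives w := d.
Decompose plus/2: plus(b,u) ≐ plus(b,x2),  q(d) ≐ v.
Decompose plus/2: b ≐ b,  u ≐ x2.
Delete trivial equation b ≐ b.
Bind u := x2; no other remaining equation mentions u. Substituting into the earlier bindings gives y := plus(h(plus(h(d,x2),h(x2,b)),d),false), s := plus(h(d,x2),h(x2,b)), y1 := plus(h(plus(h(d,x2),h(x2,b)),d),false).
Bind v := q(d); no other remaining equation mentions v.
Decompose plus/2: plus(d,b) ≐ plus(d,b),  h(one,zero) ≐ h(x2,zero).
Delete trivial equation plus(d,b) ≐ plus(d,b).
Decompose h/2: one ≐ x2,  zero ≐ zero.
Bind x2 := one; no other remaining equation mentions x2. Substituting into the earlier bindings gives y := plus(h(plus(h(d,one),h(one,b)),d),false), s := plus(h(d,one),h(one,b)), y1 := plus(h(plus(h(d,one),h(one,b)),d),false), u := one.
Delete trivial equation zero ≐ zero.
MGU = { y := plus(h(plus(h(d,one),h(one,b)),d),false), s := plus(h(d,one),h(one,b)), w := d, y1 := plus(h(plus(h(d,one),h(one,b)),d),false), z := d, u := one, v := q(d), x2 := one }, so v := q(d).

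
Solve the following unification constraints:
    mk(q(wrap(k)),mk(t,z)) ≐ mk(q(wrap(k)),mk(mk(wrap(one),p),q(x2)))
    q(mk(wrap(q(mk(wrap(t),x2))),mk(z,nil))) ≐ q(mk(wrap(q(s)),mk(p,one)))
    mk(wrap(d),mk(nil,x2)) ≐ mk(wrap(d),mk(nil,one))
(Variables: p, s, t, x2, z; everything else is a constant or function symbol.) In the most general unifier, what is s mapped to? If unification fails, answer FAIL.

FAIL

Decompose mk/2: q(wrap(k)) ≐ q(wrap(k)),  mk(t,z) ≐ mk(mk(wrap(one),p),q(x2)).
Delete trivial equation q(wrap(k)) ≐ q(wrap(k)).
Decompose mk/2: t ≐ mk(wrap(one),p),  z ≐ q(x2).
Bind t := mk(wrap(one),p); substituting into the one remaining equation that mentions t gives: q(mk(wrap(q(mk(wrap(mk(wrap(one),p)),x2))),mk(z,nil))) ≐ q(mk(wrap(q(s)),mk(p,one))).
Bind z := q(x2); substituting into the one remaining equation that mentions z gives: q(mk(wrap(q(mk(wrap(mk(wrap(one),p)),x2))),mk(q(x2),nil))) ≐ q(mk(wrap(q(s)),mk(p,one))).
Decompose q/1: mk(wrap(q(mk(wrap(mk(wrap(one),p)),x2))),mk(q(x2),nil)) ≐ mk(wrap(q(s)),mk(p,one)).
Decompose mk/2: wrap(q(mk(wrap(mk(wrap(one),p)),x2))) ≐ wrap(q(s)),  mk(q(x2),nil) ≐ mk(p,one).
Decompose wrap/1: q(mk(wrap(mk(wrap(one),p)),x2)) ≐ q(s).
Decompose q/1: mk(wrap(mk(wrap(one),p)),x2) ≐ s.
Bind s := mk(wrap(mk(wrap(one),p)),x2); no other remaining equation mentions s.
Decompose mk/2: q(x2) ≐ p,  nil ≐ one.
Bind p := q(x2); no other remaining equation mentions p. Substituting into the earlier bindings gives t := mk(wrap(one),q(x2)), s := mk(wrap(mk(wrap(one),q(x2))),x2).
Clash: constants nil and one differ; no unifier exists.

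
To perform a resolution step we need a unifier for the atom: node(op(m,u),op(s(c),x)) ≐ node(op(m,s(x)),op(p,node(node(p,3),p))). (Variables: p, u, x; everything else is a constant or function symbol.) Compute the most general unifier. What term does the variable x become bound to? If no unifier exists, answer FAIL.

Decompose node/2: op(m,u) ≐ op(m,s(x)),  op(s(c),x) ≐ op(p,node(node(p,3),p)).
Decompose op/2: m ≐ m,  u ≐ s(x).
Delete trivial equation m ≐ m.
Bind u := s(x); no other remaining equation mentions u.
Decompose op/2: s(c) ≐ p,  x ≐ node(node(p,3),p).
Bind p := s(c); substituting into the remaining equation gives: x ≐ node(node(s(c),3),s(c)).
Bind x := node(node(s(c),3),s(c)). Substituting into the earlier binding gives u := s(node(node(s(c),3),s(c))).
MGU = { u := s(node(node(s(c),3),s(c))), p := s(c), x := node(node(s(c),3),s(c)) }, so x := node(node(s(c),3),s(c)).

node(node(s(c),3),s(c))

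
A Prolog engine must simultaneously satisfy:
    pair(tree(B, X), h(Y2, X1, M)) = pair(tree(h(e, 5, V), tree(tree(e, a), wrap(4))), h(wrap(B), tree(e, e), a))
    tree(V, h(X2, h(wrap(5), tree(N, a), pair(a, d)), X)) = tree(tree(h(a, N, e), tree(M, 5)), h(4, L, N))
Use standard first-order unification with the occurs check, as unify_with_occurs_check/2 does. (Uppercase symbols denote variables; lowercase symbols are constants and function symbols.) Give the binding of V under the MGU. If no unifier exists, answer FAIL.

Decompose pair/2: tree(B, X) = tree(h(e, 5, V), tree(tree(e, a), wrap(4))),  h(Y2, X1, M) = h(wrap(B), tree(e, e), a).
Decompose tree/2: B = h(e, 5, V),  X = tree(tree(e, a), wrap(4)).
Bind B := h(e, 5, V); substituting into the one remaining equation that mentions B gives: h(Y2, X1, M) = h(wrap(h(e, 5, V)), tree(e, e), a).
Bind X := tree(tree(e, a), wrap(4)); substituting into the one remaining equation that mentions X gives: tree(V, h(X2, h(wrap(5), tree(N, a), pair(a, d)), tree(tree(e, a), wrap(4)))) = tree(tree(h(a, N, e), tree(M, 5)), h(4, L, N)).
Decompose h/3: Y2 = wrap(h(e, 5, V)),  X1 = tree(e, e),  M = a.
Bind Y2 := wrap(h(e, 5, V)); no other remaining equation mentions Y2.
Bind X1 := tree(e, e); no other remaining equation mentions X1.
Bind M := a; substituting into the remaining equation gives: tree(V, h(X2, h(wrap(5), tree(N, a), pair(a, d)), tree(tree(e, a), wrap(4)))) = tree(tree(h(a, N, e), tree(a, 5)), h(4, L, N)).
Decompose tree/2: V = tree(h(a, N, e), tree(a, 5)),  h(X2, h(wrap(5), tree(N, a), pair(a, d)), tree(tree(e, a), wrap(4))) = h(4, L, N).
Bind V := tree(h(a, N, e), tree(a, 5)); no other remaining equation mentions V. Substituting into the earlier bindings gives B := h(e, 5, tree(h(a, N, e), tree(a, 5))), Y2 := wrap(h(e, 5, tree(h(a, N, e), tree(a, 5)))).
Decompose h/3: X2 = 4,  h(wrap(5), tree(N, a), pair(a, d)) = L,  tree(tree(e, a), wrap(4)) = N.
Bind X2 := 4; no other remaining equation mentions X2.
Bind L := h(wrap(5), tree(N, a), pair(a, d)); no other remaining equation mentions L.
Bind N := tree(tree(e, a), wrap(4)). Substituting into the earlier bindings gives B := h(e, 5, tree(h(a, tree(tree(e, a), wrap(4)), e), tree(a, 5))), Y2 := wrap(h(e, 5, tree(h(a, tree(tree(e, a), wrap(4)), e), tree(a, 5)))), V := tree(h(a, tree(tree(e, a), wrap(4)), e), tree(a, 5)), L := h(wrap(5), tree(tree(tree(e, a), wrap(4)), a), pair(a, d)).
MGU = { B -> h(e, 5, tree(h(a, tree(tree(e, a), wrap(4)), e), tree(a, 5))), X -> tree(tree(e, a), wrap(4)), Y2 -> wrap(h(e, 5, tree(h(a, tree(tree(e, a), wrap(4)), e), tree(a, 5)))), X1 -> tree(e, e), M -> a, V -> tree(h(a, tree(tree(e, a), wrap(4)), e), tree(a, 5)), X2 -> 4, L -> h(wrap(5), tree(tree(tree(e, a), wrap(4)), a), pair(a, d)), N -> tree(tree(e, a), wrap(4)) }, so V -> tree(h(a, tree(tree(e, a), wrap(4)), e), tree(a, 5)).

tree(h(a, tree(tree(e, a), wrap(4)), e), tree(a, 5))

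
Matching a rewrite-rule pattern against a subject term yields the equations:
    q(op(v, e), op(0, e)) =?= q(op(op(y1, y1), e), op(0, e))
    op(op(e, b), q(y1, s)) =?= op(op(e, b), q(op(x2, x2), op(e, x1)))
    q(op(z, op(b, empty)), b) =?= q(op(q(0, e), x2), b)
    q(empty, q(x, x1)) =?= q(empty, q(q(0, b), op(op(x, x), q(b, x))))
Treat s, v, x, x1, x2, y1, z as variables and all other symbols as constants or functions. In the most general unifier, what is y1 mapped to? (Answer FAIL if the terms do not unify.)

op(op(b, empty), op(b, empty))

Decompose q/2: op(v, e) =?= op(op(y1, y1), e),  op(0, e) =?= op(0, e).
Decompose op/2: v =?= op(y1, y1),  e =?= e.
Bind v := op(y1, y1); no other remaining equation mentions v.
Delete trivial equation e =?= e.
Delete trivial equation op(0, e) =?= op(0, e).
Decompose op/2: op(e, b) =?= op(e, b),  q(y1, s) =?= q(op(x2, x2), op(e, x1)).
Delete trivial equation op(e, b) =?= op(e, b).
Decompose q/2: y1 =?= op(x2, x2),  s =?= op(e, x1).
Bind y1 := op(x2, x2); no other remaining equation mentions y1. Substituting into the earlier binding gives v := op(op(x2, x2), op(x2, x2)).
Bind s := op(e, x1); no other remaining equation mentions s.
Decompose q/2: op(z, op(b, empty)) =?= op(q(0, e), x2),  b =?= b.
Decompose op/2: z =?= q(0, e),  op(b, empty) =?= x2.
Bind z := q(0, e); no other remaining equation mentions z.
Bind x2 := op(b, empty); no other remaining equation mentions x2. Substituting into the earlier bindings gives v := op(op(op(b, empty), op(b, empty)), op(op(b, empty), op(b, empty))), y1 := op(op(b, empty), op(b, empty)).
Delete trivial equation b =?= b.
Decompose q/2: empty =?= empty,  q(x, x1) =?= q(q(0, b), op(op(x, x), q(b, x))).
Delete trivial equation empty =?= empty.
Decompose q/2: x =?= q(0, b),  x1 =?= op(op(x, x), q(b, x)).
Bind x := q(0, b); substituting into the remaining equation gives: x1 =?= op(op(q(0, b), q(0, b)), q(b, q(0, b))).
Bind x1 := op(op(q(0, b), q(0, b)), q(b, q(0, b))). Substituting into the earlier binding gives s := op(e, op(op(q(0, b), q(0, b)), q(b, q(0, b)))).
MGU = { v -> op(op(op(b, empty), op(b, empty)), op(op(b, empty), op(b, empty))), y1 -> op(op(b, empty), op(b, empty)), s -> op(e, op(op(q(0, b), q(0, b)), q(b, q(0, b)))), z -> q(0, e), x2 -> op(b, empty), x -> q(0, b), x1 -> op(op(q(0, b), q(0, b)), q(b, q(0, b))) }, so y1 -> op(op(b, empty), op(b, empty)).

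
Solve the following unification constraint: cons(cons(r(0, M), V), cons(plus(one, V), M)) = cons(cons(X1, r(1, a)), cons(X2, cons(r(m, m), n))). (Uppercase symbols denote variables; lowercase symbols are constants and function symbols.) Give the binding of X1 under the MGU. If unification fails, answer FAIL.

Decompose cons/2: cons(r(0, M), V) = cons(X1, r(1, a)),  cons(plus(one, V), M) = cons(X2, cons(r(m, m), n)).
Decompose cons/2: r(0, M) = X1,  V = r(1, a).
Bind X1 := r(0, M); no other remaining equation mentions X1.
Bind V := r(1, a); substituting into the remaining equation gives: cons(plus(one, r(1, a)), M) = cons(X2, cons(r(m, m), n)).
Decompose cons/2: plus(one, r(1, a)) = X2,  M = cons(r(m, m), n).
Bind X2 := plus(one, r(1, a)); no other remaining equation mentions X2.
Bind M := cons(r(m, m), n). Substituting into the earlier binding gives X1 := r(0, cons(r(m, m), n)).
MGU = { X1 ↦ r(0, cons(r(m, m), n)), V ↦ r(1, a), X2 ↦ plus(one, r(1, a)), M ↦ cons(r(m, m), n) }, so X1 ↦ r(0, cons(r(m, m), n)).

r(0, cons(r(m, m), n))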